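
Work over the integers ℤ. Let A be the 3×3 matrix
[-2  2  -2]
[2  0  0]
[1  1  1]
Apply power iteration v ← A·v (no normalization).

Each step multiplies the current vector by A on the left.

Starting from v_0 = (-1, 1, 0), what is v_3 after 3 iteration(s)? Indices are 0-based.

v_0 = (-1, 1, 0).
v_1 = A·v_0 = (4, -2, 0).
v_2 = A·v_1 = (-12, 8, 2).
v_3 = A·v_2 = (36, -24, -2).

v_3 = (36, -24, -2)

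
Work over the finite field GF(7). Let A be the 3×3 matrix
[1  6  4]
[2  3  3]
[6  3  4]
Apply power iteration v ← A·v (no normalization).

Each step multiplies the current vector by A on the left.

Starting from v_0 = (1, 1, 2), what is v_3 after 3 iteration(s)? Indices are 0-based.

v_0 = (1, 1, 2).
v_1 = A·v_0 = (1, 4, 3).
v_2 = A·v_1 = (2, 2, 2).
v_3 = A·v_2 = (1, 2, 5).

v_3 = (1, 2, 5)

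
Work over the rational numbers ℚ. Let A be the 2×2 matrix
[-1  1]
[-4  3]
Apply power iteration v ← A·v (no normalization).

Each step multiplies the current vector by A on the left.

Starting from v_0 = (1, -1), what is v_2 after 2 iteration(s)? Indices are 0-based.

v_0 = (1, -1).
v_1 = A·v_0 = (-2, -7).
v_2 = A·v_1 = (-5, -13).

v_2 = (-5, -13)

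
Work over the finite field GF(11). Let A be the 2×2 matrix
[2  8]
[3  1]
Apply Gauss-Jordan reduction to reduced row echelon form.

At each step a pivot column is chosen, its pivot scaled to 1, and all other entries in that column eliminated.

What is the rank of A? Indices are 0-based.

step 1: normalize row 0 (÷2) = (1, 4)
  row 1: subtract 3×row0 = (0, 0)
skip col 1 (zero from row 1)

rank = 1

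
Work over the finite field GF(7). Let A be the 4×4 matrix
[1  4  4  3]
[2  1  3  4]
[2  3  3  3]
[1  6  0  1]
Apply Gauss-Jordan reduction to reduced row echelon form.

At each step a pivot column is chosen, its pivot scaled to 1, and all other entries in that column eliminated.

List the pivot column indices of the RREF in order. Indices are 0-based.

pivot columns: 0, 1, 2, 3

[1] R0 /= 1  ⇒  (1, 4, 4, 3)
     R1 -= 2·R0  ⇒  (0, 0, 2, 5)
     R2 -= 2·R0  ⇒  (0, 2, 2, 4)
     R3 -= 1·R0  ⇒  (0, 2, 3, 5)
[2] R1 <-> R2
[2] R1 /= 2  ⇒  (0, 1, 1, 2)
     R0 -= 4·R1  ⇒  (1, 0, 0, 2)
     R3 -= 2·R1  ⇒  (0, 0, 1, 1)
[3] R2 /= 2  ⇒  (0, 0, 1, 6)
     R1 -= 1·R2  ⇒  (0, 1, 0, 3)
     R3 -= 1·R2  ⇒  (0, 0, 0, 2)
[4] R3 /= 2  ⇒  (0, 0, 0, 1)
     R0 -= 2·R3  ⇒  (1, 0, 0, 0)
     R1 -= 3·R3  ⇒  (0, 1, 0, 0)
     R2 -= 6·R3  ⇒  (0, 0, 1, 0)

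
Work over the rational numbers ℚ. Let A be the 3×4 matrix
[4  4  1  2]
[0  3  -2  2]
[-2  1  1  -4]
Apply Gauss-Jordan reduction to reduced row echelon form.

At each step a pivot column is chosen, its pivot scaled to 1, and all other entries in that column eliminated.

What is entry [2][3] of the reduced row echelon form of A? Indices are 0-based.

step 1: normalize row 0 (÷4) = (1, 1, 1/4, 1/2)
  row 2: subtract -2×row0 = (0, 3, 3/2, -3)
step 2: normalize row 1 (÷3) = (0, 1, -2/3, 2/3)
  row 0: subtract 1×row1 = (1, 0, 11/12, -1/6)
  row 2: subtract 3×row1 = (0, 0, 7/2, -5)
step 3: normalize row 2 (÷7/2) = (0, 0, 1, -10/7)
  row 0: subtract 11/12×row2 = (1, 0, 0, 8/7)
  row 1: subtract -2/3×row2 = (0, 1, 0, -2/7)

M[2][3] = -10/7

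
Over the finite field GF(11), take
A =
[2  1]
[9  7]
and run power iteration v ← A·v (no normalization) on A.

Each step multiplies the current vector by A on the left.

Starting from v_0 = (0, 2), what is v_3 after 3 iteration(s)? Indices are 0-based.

v_3 = (9, 6)

v_0 = (0, 2).
v_1 = A·v_0 = (2, 3).
v_2 = A·v_1 = (7, 6).
v_3 = A·v_2 = (9, 6).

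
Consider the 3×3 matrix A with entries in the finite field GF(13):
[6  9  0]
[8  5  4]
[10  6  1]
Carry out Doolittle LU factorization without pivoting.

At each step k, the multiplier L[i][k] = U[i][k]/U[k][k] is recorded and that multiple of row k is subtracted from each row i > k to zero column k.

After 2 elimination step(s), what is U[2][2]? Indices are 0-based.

[col 0] pivot 6
  R1 -= 10*R0 → (0, 6, 4)  (L[1][0] := 10)
  R2 -= 6*R0 → (0, 4, 1)  (L[2][0] := 6)
[col 1] pivot 6
  R2 -= 5*R1 → (0, 0, 7)  (L[2][1] := 5)

U[2][2] = 7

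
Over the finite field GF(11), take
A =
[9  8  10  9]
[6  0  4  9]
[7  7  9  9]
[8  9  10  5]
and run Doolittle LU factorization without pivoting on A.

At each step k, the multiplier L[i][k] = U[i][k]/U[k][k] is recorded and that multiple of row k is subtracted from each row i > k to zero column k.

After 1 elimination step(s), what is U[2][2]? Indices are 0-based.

[col 0] pivot 9
  R1 -= 8*R0 → (0, 2, 1, 3)  (L[1][0] := 8)
  R2 -= 2*R0 → (0, 2, 0, 2)  (L[2][0] := 2)
  R3 -= 7*R0 → (0, 8, 6, 8)  (L[3][0] := 7)

U[2][2] = 0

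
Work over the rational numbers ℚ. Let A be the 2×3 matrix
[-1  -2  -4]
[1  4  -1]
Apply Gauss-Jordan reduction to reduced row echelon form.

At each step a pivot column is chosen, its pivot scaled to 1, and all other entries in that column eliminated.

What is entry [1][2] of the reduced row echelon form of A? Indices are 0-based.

M[1][2] = -5/2

step 1: normalize row 0 (÷-1) = (1, 2, 4)
  row 1: subtract 1×row0 = (0, 2, -5)
step 2: normalize row 1 (÷2) = (0, 1, -5/2)
  row 0: subtract 2×row1 = (1, 0, 9)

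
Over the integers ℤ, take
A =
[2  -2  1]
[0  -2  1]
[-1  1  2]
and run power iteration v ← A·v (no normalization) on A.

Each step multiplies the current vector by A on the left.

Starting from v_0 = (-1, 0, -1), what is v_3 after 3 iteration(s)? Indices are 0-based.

v_3 = (-12, -2, 6)

v_0 = (-1, 0, -1).
v_1 = A·v_0 = (-3, -1, -1).
v_2 = A·v_1 = (-5, 1, 0).
v_3 = A·v_2 = (-12, -2, 6).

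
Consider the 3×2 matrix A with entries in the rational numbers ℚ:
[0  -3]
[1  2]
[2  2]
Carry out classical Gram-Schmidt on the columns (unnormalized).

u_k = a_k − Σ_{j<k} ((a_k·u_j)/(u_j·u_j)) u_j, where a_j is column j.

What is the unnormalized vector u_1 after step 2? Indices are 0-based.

Step 1: u_0 = a_0 = (0, 1, 2).
Step 2: u_1 = a_1 − (6/5)·u_0 = (-3, 4/5, -2/5).

u_1 = (-3, 4/5, -2/5)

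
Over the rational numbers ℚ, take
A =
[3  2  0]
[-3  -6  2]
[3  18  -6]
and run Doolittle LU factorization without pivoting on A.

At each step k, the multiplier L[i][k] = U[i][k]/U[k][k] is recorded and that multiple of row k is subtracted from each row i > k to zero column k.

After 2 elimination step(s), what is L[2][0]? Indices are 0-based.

[col 0] pivot 3
  R1 -= -1*R0 → (0, -4, 2)  (L[1][0] := -1)
  R2 -= 1*R0 → (0, 16, -6)  (L[2][0] := 1)
[col 1] pivot -4
  R2 -= -4*R1 → (0, 0, 2)  (L[2][1] := -4)

L[2][0] = 1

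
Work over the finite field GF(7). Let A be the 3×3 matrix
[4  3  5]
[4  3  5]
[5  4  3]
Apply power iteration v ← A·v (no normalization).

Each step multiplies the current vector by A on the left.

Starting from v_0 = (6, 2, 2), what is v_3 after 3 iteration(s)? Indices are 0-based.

v_0 = (6, 2, 2).
v_1 = A·v_0 = (5, 5, 2).
v_2 = A·v_1 = (3, 3, 2).
v_3 = A·v_2 = (3, 3, 5).

v_3 = (3, 3, 5)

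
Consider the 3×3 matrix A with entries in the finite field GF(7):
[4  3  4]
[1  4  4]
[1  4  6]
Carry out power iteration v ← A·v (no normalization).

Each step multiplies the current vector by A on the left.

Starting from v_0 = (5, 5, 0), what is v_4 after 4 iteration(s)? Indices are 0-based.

v_4 = (0, 3, 4)

v_0 = (5, 5, 0).
v_1 = A·v_0 = (0, 4, 4).
v_2 = A·v_1 = (0, 4, 5).
v_3 = A·v_2 = (4, 1, 4).
v_4 = A·v_3 = (0, 3, 4).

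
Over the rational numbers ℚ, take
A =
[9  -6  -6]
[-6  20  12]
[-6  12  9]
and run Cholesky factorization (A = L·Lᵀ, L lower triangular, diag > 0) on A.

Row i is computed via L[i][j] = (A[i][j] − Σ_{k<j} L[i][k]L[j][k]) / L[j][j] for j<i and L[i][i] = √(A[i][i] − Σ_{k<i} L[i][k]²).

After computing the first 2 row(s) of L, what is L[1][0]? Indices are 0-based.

L[1][0] = -2

Step 1: L[0][0] = √(9) = 3.
  L[1][0] = (-6) / L[0][0] = -2.
Step 2: L[1][1] = √(16) = 4.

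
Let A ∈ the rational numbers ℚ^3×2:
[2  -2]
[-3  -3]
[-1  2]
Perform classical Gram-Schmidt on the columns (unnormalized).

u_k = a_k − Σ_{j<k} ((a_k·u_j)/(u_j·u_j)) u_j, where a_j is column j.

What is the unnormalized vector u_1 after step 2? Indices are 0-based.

u_1 = (-17/7, -33/14, 31/14)

Step 1: u_0 = a_0 = (2, -3, -1).
Step 2: u_1 = a_1 − (3/14)·u_0 = (-17/7, -33/14, 31/14).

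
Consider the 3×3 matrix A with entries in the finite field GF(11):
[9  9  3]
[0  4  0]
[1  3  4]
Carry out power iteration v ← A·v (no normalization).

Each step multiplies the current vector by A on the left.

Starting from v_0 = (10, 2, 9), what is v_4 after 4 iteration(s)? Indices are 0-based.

v_0 = (10, 2, 9).
v_1 = A·v_0 = (3, 8, 8).
v_2 = A·v_1 = (2, 10, 4).
v_3 = A·v_2 = (10, 7, 4).
v_4 = A·v_3 = (0, 6, 3).

v_4 = (0, 6, 3)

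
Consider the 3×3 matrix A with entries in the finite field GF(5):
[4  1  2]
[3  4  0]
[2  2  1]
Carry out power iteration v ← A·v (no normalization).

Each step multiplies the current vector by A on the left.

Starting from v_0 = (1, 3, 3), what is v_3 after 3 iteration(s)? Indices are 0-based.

v_3 = (4, 3, 3)

v_0 = (1, 3, 3).
v_1 = A·v_0 = (3, 0, 1).
v_2 = A·v_1 = (4, 4, 2).
v_3 = A·v_2 = (4, 3, 3).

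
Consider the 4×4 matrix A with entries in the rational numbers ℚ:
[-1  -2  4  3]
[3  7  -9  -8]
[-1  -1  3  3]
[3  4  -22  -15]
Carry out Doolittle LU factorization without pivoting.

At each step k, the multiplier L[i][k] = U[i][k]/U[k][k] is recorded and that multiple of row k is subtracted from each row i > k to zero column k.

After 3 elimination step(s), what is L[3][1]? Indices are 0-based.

L[3][1] = -2

k=0: U[0][0]=-1
  eliminate (1,0): mult=-3, new row 1: (0, 1, 3, 1); set L[1][0]=-3
  eliminate (2,0): mult=1, new row 2: (0, 1, -1, 0); set L[2][0]=1
  eliminate (3,0): mult=-3, new row 3: (0, -2, -10, -6); set L[3][0]=-3
k=1: U[1][1]=1
  eliminate (2,1): mult=1, new row 2: (0, 0, -4, -1); set L[2][1]=1
  eliminate (3,1): mult=-2, new row 3: (0, 0, -4, -4); set L[3][1]=-2
k=2: U[2][2]=-4
  eliminate (3,2): mult=1, new row 3: (0, 0, 0, -3); set L[3][2]=1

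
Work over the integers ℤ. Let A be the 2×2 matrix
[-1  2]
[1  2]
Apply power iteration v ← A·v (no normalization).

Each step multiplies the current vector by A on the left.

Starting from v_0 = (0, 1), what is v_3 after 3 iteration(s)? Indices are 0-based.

v_3 = (10, 14)

v_0 = (0, 1).
v_1 = A·v_0 = (2, 2).
v_2 = A·v_1 = (2, 6).
v_3 = A·v_2 = (10, 14).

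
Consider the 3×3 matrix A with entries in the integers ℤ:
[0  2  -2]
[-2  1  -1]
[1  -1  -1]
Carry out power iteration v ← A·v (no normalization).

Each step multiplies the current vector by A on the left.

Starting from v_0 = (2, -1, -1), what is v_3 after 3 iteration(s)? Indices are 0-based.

v_3 = (-16, 24, -8)

v_0 = (2, -1, -1).
v_1 = A·v_0 = (0, -4, 4).
v_2 = A·v_1 = (-16, -8, 0).
v_3 = A·v_2 = (-16, 24, -8).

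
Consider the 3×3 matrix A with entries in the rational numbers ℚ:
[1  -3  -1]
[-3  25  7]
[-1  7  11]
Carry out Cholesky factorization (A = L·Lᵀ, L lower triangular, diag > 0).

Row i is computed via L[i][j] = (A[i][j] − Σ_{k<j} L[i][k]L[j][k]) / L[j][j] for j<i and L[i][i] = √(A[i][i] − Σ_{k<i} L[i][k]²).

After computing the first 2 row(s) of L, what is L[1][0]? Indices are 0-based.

Step 1: L[0][0] = √(1) = 1.
  L[1][0] = (-3) / L[0][0] = -3.
Step 2: L[1][1] = √(16) = 4.

L[1][0] = -3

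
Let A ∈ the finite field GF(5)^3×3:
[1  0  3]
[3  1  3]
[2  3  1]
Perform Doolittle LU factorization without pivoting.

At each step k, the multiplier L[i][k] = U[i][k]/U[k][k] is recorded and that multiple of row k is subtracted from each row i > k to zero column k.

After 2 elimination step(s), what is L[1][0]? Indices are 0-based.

L[1][0] = 3

k=0: U[0][0]=1
  eliminate (1,0): mult=3, new row 1: (0, 1, 4); set L[1][0]=3
  eliminate (2,0): mult=2, new row 2: (0, 3, 0); set L[2][0]=2
k=1: U[1][1]=1
  eliminate (2,1): mult=3, new row 2: (0, 0, 3); set L[2][1]=3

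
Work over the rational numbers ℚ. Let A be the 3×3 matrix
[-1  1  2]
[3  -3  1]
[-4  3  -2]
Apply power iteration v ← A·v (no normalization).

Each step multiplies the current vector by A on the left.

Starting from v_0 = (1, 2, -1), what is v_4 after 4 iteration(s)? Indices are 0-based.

v_0 = (1, 2, -1).
v_1 = A·v_0 = (-1, -4, 4).
v_2 = A·v_1 = (5, 13, -16).
v_3 = A·v_2 = (-24, -40, 51).
v_4 = A·v_3 = (86, 99, -126).

v_4 = (86, 99, -126)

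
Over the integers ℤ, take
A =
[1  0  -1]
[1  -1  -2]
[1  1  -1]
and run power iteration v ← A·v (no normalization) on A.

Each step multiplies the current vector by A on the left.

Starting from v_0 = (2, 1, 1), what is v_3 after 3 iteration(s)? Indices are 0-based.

v_3 = (1, 5, -1)

v_0 = (2, 1, 1).
v_1 = A·v_0 = (1, -1, 2).
v_2 = A·v_1 = (-1, -2, -2).
v_3 = A·v_2 = (1, 5, -1).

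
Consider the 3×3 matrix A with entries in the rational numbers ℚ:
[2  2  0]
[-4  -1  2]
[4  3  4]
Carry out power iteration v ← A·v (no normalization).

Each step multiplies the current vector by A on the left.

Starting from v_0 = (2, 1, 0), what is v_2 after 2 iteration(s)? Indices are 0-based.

v_2 = (-6, 7, 41)

v_0 = (2, 1, 0).
v_1 = A·v_0 = (6, -9, 11).
v_2 = A·v_1 = (-6, 7, 41).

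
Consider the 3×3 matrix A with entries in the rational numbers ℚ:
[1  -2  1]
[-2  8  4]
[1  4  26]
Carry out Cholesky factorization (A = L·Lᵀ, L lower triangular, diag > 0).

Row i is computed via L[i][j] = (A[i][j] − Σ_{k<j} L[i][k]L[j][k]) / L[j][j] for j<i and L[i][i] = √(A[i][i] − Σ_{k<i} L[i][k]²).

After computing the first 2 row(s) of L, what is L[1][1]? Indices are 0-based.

L[1][1] = 2

Step 1: L[0][0] = √(1) = 1.
  L[1][0] = (-2) / L[0][0] = -2.
Step 2: L[1][1] = √(4) = 2.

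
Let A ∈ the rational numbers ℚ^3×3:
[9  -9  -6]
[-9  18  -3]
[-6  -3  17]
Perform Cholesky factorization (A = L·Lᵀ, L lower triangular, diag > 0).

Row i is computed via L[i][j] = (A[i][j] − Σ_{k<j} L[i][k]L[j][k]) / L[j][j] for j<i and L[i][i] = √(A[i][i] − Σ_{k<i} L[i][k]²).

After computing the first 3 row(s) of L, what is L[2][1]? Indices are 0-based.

Step 1: L[0][0] = √(9) = 3.
  L[1][0] = (-9) / L[0][0] = -3.
Step 2: L[1][1] = √(9) = 3.
  L[2][0] = (-6) / L[0][0] = -2.
  L[2][1] = (-9) / L[1][1] = -3.
Step 3: L[2][2] = √(4) = 2.

L[2][1] = -3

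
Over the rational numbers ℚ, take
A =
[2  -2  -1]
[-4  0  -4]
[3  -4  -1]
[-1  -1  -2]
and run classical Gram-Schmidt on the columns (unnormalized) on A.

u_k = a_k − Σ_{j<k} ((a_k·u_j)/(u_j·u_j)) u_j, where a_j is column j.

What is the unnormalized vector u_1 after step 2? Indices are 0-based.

u_1 = (-1, -2, -5/2, -3/2)

Step 1: u_0 = a_0 = (2, -4, 3, -1).
Step 2: u_1 = a_1 − (-1/2)·u_0 = (-1, -2, -5/2, -3/2).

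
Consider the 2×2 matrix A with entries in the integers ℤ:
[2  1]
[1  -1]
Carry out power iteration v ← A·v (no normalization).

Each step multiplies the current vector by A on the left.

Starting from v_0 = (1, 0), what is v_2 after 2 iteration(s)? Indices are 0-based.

v_0 = (1, 0).
v_1 = A·v_0 = (2, 1).
v_2 = A·v_1 = (5, 1).

v_2 = (5, 1)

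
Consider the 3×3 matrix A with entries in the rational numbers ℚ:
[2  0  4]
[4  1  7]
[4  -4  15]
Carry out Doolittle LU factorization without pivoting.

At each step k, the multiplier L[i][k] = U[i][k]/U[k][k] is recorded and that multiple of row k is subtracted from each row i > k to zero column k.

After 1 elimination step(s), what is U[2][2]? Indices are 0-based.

U[2][2] = 7

[col 0] pivot 2
  R1 -= 2*R0 → (0, 1, -1)  (L[1][0] := 2)
  R2 -= 2*R0 → (0, -4, 7)  (L[2][0] := 2)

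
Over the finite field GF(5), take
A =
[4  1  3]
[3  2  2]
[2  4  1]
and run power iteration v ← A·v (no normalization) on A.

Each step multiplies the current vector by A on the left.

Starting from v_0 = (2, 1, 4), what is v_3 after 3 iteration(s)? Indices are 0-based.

v_3 = (2, 2, 1)

v_0 = (2, 1, 4).
v_1 = A·v_0 = (1, 1, 2).
v_2 = A·v_1 = (1, 4, 3).
v_3 = A·v_2 = (2, 2, 1).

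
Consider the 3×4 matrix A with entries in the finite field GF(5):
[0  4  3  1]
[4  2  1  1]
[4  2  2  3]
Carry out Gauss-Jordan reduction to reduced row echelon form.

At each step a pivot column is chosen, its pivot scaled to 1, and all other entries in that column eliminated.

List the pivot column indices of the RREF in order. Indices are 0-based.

pivot(0,0): swap R0↔R1
pivot(0,0)=4: scale R0 → (1, 3, 4, 4)
  clear (2,0): R2 −= (4)R0 → (0, 0, 1, 2)
pivot(1,1)=4: scale R1 → (0, 1, 2, 4)
  clear (0,1): R0 −= (3)R1 → (1, 0, 3, 2)
pivot(2,2)=1: scale R2 → (0, 0, 1, 2)
  clear (0,2): R0 −= (3)R2 → (1, 0, 0, 1)
  clear (1,2): R1 −= (2)R2 → (0, 1, 0, 0)

pivot columns: 0, 1, 2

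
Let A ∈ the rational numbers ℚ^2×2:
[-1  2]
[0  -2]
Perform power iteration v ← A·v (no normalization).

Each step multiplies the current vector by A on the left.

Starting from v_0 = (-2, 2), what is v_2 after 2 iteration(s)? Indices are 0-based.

v_2 = (-14, 8)

v_0 = (-2, 2).
v_1 = A·v_0 = (6, -4).
v_2 = A·v_1 = (-14, 8).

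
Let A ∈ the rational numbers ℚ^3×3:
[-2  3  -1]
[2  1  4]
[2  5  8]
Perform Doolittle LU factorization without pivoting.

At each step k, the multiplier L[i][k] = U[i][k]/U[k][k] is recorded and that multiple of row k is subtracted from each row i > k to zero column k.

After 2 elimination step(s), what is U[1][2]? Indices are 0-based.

U[1][2] = 3

[col 0] pivot -2
  R1 -= -1*R0 → (0, 4, 3)  (L[1][0] := -1)
  R2 -= -1*R0 → (0, 8, 7)  (L[2][0] := -1)
[col 1] pivot 4
  R2 -= 2*R1 → (0, 0, 1)  (L[2][1] := 2)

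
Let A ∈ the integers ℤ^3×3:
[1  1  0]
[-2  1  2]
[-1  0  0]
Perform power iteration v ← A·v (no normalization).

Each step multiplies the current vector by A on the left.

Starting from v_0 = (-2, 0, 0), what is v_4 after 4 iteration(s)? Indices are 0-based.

v_4 = (26, -20, -14)

v_0 = (-2, 0, 0).
v_1 = A·v_0 = (-2, 4, 2).
v_2 = A·v_1 = (2, 12, 2).
v_3 = A·v_2 = (14, 12, -2).
v_4 = A·v_3 = (26, -20, -14).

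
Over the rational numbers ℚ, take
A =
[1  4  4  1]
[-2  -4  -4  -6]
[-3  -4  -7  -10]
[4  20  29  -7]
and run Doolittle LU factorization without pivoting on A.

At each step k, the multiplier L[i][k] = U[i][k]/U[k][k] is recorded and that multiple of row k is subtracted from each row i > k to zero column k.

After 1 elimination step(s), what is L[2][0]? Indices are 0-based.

L[2][0] = -3

[col 0] pivot 1
  R1 -= -2*R0 → (0, 4, 4, -4)  (L[1][0] := -2)
  R2 -= -3*R0 → (0, 8, 5, -7)  (L[2][0] := -3)
  R3 -= 4*R0 → (0, 4, 13, -11)  (L[3][0] := 4)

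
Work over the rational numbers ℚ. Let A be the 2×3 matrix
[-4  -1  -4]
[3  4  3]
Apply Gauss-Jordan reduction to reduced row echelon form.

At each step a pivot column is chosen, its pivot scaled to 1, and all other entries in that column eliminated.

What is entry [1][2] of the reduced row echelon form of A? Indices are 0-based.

step 1: normalize row 0 (÷-4) = (1, 1/4, 1)
  row 1: subtract 3×row0 = (0, 13/4, 0)
step 2: normalize row 1 (÷13/4) = (0, 1, 0)
  row 0: subtract 1/4×row1 = (1, 0, 1)

M[1][2] = 0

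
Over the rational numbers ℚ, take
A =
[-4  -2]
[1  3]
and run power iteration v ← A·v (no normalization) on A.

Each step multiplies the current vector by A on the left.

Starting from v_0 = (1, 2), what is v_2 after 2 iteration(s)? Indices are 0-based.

v_0 = (1, 2).
v_1 = A·v_0 = (-8, 7).
v_2 = A·v_1 = (18, 13).

v_2 = (18, 13)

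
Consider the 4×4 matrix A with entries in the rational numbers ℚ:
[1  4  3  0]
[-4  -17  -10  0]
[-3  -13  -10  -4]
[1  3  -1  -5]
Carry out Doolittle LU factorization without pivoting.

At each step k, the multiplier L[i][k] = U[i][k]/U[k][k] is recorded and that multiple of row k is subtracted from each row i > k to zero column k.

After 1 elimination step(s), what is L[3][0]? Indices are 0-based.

L[3][0] = 1

[col 0] pivot 1
  R1 -= -4*R0 → (0, -1, 2, 0)  (L[1][0] := -4)
  R2 -= -3*R0 → (0, -1, -1, -4)  (L[2][0] := -3)
  R3 -= 1*R0 → (0, -1, -4, -5)  (L[3][0] := 1)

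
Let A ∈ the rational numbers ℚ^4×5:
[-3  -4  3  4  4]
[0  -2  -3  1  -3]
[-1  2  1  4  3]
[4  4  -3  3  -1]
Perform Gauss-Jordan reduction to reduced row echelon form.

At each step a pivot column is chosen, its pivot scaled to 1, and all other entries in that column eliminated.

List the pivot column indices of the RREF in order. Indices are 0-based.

[1] R0 /= -3  ⇒  (1, 4/3, -1, -4/3, -4/3)
     R2 -= -1·R0  ⇒  (0, 10/3, 0, 8/3, 5/3)
     R3 -= 4·R0  ⇒  (0, -4/3, 1, 25/3, 13/3)
[2] R1 /= -2  ⇒  (0, 1, 3/2, -1/2, 3/2)
     R0 -= 4/3·R1  ⇒  (1, 0, -3, -2/3, -10/3)
     R2 -= 10/3·R1  ⇒  (0, 0, -5, 13/3, -10/3)
     R3 -= -4/3·R1  ⇒  (0, 0, 3, 23/3, 19/3)
[3] R2 /= -5  ⇒  (0, 0, 1, -13/15, 2/3)
     R0 -= -3·R2  ⇒  (1, 0, 0, -49/15, -4/3)
     R1 -= 3/2·R2  ⇒  (0, 1, 0, 4/5, 1/2)
     R3 -= 3·R2  ⇒  (0, 0, 0, 154/15, 13/3)
[4] R3 /= 154/15  ⇒  (0, 0, 0, 1, 65/154)
     R0 -= -49/15·R3  ⇒  (1, 0, 0, 0, 1/22)
     R1 -= 4/5·R3  ⇒  (0, 1, 0, 0, 25/154)
     R2 -= -13/15·R3  ⇒  (0, 0, 1, 0, 159/154)

pivot columns: 0, 1, 2, 3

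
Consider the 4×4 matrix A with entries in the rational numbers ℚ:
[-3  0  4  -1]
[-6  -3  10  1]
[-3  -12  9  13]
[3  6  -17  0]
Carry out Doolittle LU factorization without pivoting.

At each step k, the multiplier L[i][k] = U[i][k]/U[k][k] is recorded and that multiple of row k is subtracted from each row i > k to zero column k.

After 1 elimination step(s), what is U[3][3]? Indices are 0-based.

U[3][3] = -1

k=0: U[0][0]=-3
  eliminate (1,0): mult=2, new row 1: (0, -3, 2, 3); set L[1][0]=2
  eliminate (2,0): mult=1, new row 2: (0, -12, 5, 14); set L[2][0]=1
  eliminate (3,0): mult=-1, new row 3: (0, 6, -13, -1); set L[3][0]=-1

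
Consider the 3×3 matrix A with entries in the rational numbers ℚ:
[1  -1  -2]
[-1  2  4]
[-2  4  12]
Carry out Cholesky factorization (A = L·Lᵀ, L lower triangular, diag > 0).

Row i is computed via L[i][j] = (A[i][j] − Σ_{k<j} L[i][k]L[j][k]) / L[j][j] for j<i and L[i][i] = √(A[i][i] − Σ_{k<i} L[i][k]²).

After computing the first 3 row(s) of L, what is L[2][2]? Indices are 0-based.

Step 1: L[0][0] = √(1) = 1.
  L[1][0] = (-1) / L[0][0] = -1.
Step 2: L[1][1] = √(1) = 1.
  L[2][0] = (-2) / L[0][0] = -2.
  L[2][1] = (2) / L[1][1] = 2.
Step 3: L[2][2] = √(4) = 2.

L[2][2] = 2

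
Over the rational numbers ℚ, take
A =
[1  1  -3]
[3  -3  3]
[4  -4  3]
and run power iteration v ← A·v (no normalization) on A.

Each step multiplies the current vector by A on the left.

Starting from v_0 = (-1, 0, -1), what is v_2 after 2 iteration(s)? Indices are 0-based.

v_2 = (17, 3, 11)

v_0 = (-1, 0, -1).
v_1 = A·v_0 = (2, -6, -7).
v_2 = A·v_1 = (17, 3, 11).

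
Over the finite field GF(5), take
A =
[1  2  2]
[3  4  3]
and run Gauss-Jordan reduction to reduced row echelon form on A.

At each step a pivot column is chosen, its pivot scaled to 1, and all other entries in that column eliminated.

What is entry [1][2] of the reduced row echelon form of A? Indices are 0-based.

pivot(0,0)=1: scale R0 → (1, 2, 2)
  clear (1,0): R1 −= (3)R0 → (0, 3, 2)
pivot(1,1)=3: scale R1 → (0, 1, 4)
  clear (0,1): R0 −= (2)R1 → (1, 0, 4)

M[1][2] = 4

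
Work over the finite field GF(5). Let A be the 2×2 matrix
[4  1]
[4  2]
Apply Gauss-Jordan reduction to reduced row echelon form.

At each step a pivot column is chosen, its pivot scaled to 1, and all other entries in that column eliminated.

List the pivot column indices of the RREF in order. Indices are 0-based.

pivot columns: 0, 1

[1] R0 /= 4  ⇒  (1, 4)
     R1 -= 4·R0  ⇒  (0, 1)
[2] R1 /= 1  ⇒  (0, 1)
     R0 -= 4·R1  ⇒  (1, 0)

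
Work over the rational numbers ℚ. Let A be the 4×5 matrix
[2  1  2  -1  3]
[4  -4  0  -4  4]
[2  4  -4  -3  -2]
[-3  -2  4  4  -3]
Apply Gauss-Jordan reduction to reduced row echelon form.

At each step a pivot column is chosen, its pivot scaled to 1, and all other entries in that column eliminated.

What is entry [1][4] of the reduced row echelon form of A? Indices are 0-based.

[1] R0 /= 2  ⇒  (1, 1/2, 1, -1/2, 3/2)
     R1 -= 4·R0  ⇒  (0, -6, -4, -2, -2)
     R2 -= 2·R0  ⇒  (0, 3, -6, -2, -5)
     R3 -= -3·R0  ⇒  (0, -1/2, 7, 5/2, 3/2)
[2] R1 /= -6  ⇒  (0, 1, 2/3, 1/3, 1/3)
     R0 -= 1/2·R1  ⇒  (1, 0, 2/3, -2/3, 4/3)
     R2 -= 3·R1  ⇒  (0, 0, -8, -3, -6)
     R3 -= -1/2·R1  ⇒  (0, 0, 22/3, 8/3, 5/3)
[3] R2 /= -8  ⇒  (0, 0, 1, 3/8, 3/4)
     R0 -= 2/3·R2  ⇒  (1, 0, 0, -11/12, 5/6)
     R1 -= 2/3·R2  ⇒  (0, 1, 0, 1/12, -1/6)
     R3 -= 22/3·R2  ⇒  (0, 0, 0, -1/12, -23/6)
[4] R3 /= -1/12  ⇒  (0, 0, 0, 1, 46)
     R0 -= -11/12·R3  ⇒  (1, 0, 0, 0, 43)
     R1 -= 1/12·R3  ⇒  (0, 1, 0, 0, -4)
     R2 -= 3/8·R3  ⇒  (0, 0, 1, 0, -33/2)

M[1][4] = -4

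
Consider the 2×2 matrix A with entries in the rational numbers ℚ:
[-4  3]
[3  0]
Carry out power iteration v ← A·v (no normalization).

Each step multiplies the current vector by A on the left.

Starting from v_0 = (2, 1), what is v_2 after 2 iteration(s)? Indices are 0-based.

v_0 = (2, 1).
v_1 = A·v_0 = (-5, 6).
v_2 = A·v_1 = (38, -15).

v_2 = (38, -15)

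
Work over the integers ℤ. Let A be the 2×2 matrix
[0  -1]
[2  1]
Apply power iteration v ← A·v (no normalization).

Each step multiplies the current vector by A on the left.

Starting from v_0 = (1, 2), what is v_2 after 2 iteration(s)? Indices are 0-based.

v_2 = (-4, 0)

v_0 = (1, 2).
v_1 = A·v_0 = (-2, 4).
v_2 = A·v_1 = (-4, 0).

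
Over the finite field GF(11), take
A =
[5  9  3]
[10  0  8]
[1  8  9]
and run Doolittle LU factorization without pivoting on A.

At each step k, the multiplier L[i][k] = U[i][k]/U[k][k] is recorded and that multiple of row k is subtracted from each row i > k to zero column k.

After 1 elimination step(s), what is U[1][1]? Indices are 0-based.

Step 1: pivot at (0,0) is 5.
  row1 ← row1 − (2)·row0  ⇒  L[1][0]=2, U row1=(0, 4, 2)
  row2 ← row2 − (9)·row0  ⇒  L[2][0]=9, U row2=(0, 4, 4)

U[1][1] = 4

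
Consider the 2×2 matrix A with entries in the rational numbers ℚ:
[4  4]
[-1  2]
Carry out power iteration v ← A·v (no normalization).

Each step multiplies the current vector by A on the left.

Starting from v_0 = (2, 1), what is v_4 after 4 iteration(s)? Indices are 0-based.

v_4 = (288, -288)

v_0 = (2, 1).
v_1 = A·v_0 = (12, 0).
v_2 = A·v_1 = (48, -12).
v_3 = A·v_2 = (144, -72).
v_4 = A·v_3 = (288, -288).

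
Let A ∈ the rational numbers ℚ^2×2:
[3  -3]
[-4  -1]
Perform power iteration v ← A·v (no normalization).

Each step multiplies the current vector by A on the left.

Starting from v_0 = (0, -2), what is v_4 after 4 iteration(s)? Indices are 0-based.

v_0 = (0, -2).
v_1 = A·v_0 = (6, 2).
v_2 = A·v_1 = (12, -26).
v_3 = A·v_2 = (114, -22).
v_4 = A·v_3 = (408, -434).

v_4 = (408, -434)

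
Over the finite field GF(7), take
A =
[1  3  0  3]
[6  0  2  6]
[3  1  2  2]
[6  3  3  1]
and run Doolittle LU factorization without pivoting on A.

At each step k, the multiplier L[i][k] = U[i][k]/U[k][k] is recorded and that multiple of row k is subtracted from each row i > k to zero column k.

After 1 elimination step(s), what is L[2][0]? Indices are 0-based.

L[2][0] = 3

Step 1: pivot at (0,0) is 1.
  row1 ← row1 − (6)·row0  ⇒  L[1][0]=6, U row1=(0, 3, 2, 2)
  row2 ← row2 − (3)·row0  ⇒  L[2][0]=3, U row2=(0, 6, 2, 0)
  row3 ← row3 − (6)·row0  ⇒  L[3][0]=6, U row3=(0, 6, 3, 4)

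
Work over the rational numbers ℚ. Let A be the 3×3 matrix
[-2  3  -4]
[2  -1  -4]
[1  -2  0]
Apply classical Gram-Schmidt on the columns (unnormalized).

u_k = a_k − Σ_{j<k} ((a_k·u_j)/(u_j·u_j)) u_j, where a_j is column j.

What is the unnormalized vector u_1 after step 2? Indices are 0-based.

u_1 = (7/9, 11/9, -8/9)

Step 1: u_0 = a_0 = (-2, 2, 1).
Step 2: u_1 = a_1 − (-10/9)·u_0 = (7/9, 11/9, -8/9).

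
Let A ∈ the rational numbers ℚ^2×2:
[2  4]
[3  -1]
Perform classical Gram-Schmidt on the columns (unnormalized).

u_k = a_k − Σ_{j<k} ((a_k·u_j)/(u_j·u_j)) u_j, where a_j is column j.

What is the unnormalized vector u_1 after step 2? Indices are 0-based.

u_1 = (42/13, -28/13)

Step 1: u_0 = a_0 = (2, 3).
Step 2: u_1 = a_1 − (5/13)·u_0 = (42/13, -28/13).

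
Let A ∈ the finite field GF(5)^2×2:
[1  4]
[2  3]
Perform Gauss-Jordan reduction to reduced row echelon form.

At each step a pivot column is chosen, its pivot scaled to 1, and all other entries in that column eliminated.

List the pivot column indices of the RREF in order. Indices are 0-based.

pivot(0,0)=1: scale R0 → (1, 4)
  clear (1,0): R1 −= (2)R0 → (0, 0)
col 1: no nonzero at/below row 1; advance.

pivot columns: 0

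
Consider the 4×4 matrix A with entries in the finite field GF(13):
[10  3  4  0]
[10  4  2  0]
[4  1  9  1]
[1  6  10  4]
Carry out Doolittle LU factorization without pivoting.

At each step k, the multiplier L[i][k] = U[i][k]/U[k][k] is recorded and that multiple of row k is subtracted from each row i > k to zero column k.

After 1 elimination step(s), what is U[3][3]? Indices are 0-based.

U[3][3] = 4

[col 0] pivot 10
  R1 -= 1*R0 → (0, 1, 11, 0)  (L[1][0] := 1)
  R2 -= 3*R0 → (0, 5, 10, 1)  (L[2][0] := 3)
  R3 -= 4*R0 → (0, 7, 7, 4)  (L[3][0] := 4)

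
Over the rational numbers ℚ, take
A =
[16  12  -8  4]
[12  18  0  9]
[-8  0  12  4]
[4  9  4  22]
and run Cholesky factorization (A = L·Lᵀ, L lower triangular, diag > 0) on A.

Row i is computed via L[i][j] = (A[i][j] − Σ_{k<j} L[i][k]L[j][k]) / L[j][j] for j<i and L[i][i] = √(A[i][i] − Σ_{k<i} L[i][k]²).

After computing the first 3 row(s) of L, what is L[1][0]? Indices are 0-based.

Step 1: L[0][0] = √(16) = 4.
  L[1][0] = (12) / L[0][0] = 3.
Step 2: L[1][1] = √(9) = 3.
  L[2][0] = (-8) / L[0][0] = -2.
  L[2][1] = (6) / L[1][1] = 2.
Step 3: L[2][2] = √(4) = 2.

L[1][0] = 3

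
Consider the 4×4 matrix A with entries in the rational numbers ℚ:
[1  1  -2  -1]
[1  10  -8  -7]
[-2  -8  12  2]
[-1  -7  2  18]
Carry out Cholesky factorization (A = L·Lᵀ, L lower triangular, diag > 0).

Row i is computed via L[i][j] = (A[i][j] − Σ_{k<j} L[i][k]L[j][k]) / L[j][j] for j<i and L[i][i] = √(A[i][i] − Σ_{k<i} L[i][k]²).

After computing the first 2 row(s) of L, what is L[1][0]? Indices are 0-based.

Step 1: L[0][0] = √(1) = 1.
  L[1][0] = (1) / L[0][0] = 1.
Step 2: L[1][1] = √(9) = 3.

L[1][0] = 1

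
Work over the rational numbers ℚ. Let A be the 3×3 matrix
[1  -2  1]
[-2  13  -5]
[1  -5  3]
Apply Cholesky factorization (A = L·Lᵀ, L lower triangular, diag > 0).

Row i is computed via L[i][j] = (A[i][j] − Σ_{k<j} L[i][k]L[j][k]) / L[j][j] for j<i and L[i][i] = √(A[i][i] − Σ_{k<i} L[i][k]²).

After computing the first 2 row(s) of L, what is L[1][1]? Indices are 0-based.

Step 1: L[0][0] = √(1) = 1.
  L[1][0] = (-2) / L[0][0] = -2.
Step 2: L[1][1] = √(9) = 3.

L[1][1] = 3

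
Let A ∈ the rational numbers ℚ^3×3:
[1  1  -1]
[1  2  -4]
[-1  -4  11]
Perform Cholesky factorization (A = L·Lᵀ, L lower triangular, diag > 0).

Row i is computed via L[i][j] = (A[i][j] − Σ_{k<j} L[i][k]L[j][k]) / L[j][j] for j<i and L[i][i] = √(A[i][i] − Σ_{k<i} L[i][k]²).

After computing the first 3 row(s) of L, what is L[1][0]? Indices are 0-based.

L[1][0] = 1

Step 1: L[0][0] = √(1) = 1.
  L[1][0] = (1) / L[0][0] = 1.
Step 2: L[1][1] = √(1) = 1.
  L[2][0] = (-1) / L[0][0] = -1.
  L[2][1] = (-3) / L[1][1] = -3.
Step 3: L[2][2] = √(1) = 1.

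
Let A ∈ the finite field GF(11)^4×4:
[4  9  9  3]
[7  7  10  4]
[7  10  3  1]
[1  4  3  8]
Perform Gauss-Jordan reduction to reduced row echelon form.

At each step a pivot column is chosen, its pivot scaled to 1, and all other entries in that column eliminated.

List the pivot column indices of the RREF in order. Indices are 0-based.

pivot columns: 0, 1, 2, 3

[1] R0 /= 4  ⇒  (1, 5, 5, 9)
     R1 -= 7·R0  ⇒  (0, 5, 8, 7)
     R2 -= 7·R0  ⇒  (0, 8, 1, 4)
     R3 -= 1·R0  ⇒  (0, 10, 9, 10)
[2] R1 /= 5  ⇒  (0, 1, 6, 8)
     R0 -= 5·R1  ⇒  (1, 0, 8, 2)
     R2 -= 8·R1  ⇒  (0, 0, 8, 6)
     R3 -= 10·R1  ⇒  (0, 0, 4, 7)
[3] R2 /= 8  ⇒  (0, 0, 1, 9)
     R0 -= 8·R2  ⇒  (1, 0, 0, 7)
     R1 -= 6·R2  ⇒  (0, 1, 0, 9)
     R3 -= 4·R2  ⇒  (0, 0, 0, 4)
[4] R3 /= 4  ⇒  (0, 0, 0, 1)
     R0 -= 7·R3  ⇒  (1, 0, 0, 0)
     R1 -= 9·R3  ⇒  (0, 1, 0, 0)
     R2 -= 9·R3  ⇒  (0, 0, 1, 0)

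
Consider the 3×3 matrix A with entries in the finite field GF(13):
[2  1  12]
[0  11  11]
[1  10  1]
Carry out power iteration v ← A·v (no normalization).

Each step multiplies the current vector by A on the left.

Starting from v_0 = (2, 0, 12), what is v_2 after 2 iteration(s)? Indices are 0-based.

v_2 = (11, 7, 0)

v_0 = (2, 0, 12).
v_1 = A·v_0 = (5, 2, 1).
v_2 = A·v_1 = (11, 7, 0).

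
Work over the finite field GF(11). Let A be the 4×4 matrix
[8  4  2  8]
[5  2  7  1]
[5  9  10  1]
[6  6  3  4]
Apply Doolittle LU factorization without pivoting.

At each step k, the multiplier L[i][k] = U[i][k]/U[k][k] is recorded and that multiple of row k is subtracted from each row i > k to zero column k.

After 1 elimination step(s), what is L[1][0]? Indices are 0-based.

L[1][0] = 2

Step 1: pivot at (0,0) is 8.
  row1 ← row1 − (2)·row0  ⇒  L[1][0]=2, U row1=(0, 5, 3, 7)
  row2 ← row2 − (2)·row0  ⇒  L[2][0]=2, U row2=(0, 1, 6, 7)
  row3 ← row3 − (9)·row0  ⇒  L[3][0]=9, U row3=(0, 3, 7, 9)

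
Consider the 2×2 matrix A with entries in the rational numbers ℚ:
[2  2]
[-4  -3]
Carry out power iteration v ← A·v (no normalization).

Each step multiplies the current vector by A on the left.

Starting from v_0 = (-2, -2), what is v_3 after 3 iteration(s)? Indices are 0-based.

v_0 = (-2, -2).
v_1 = A·v_0 = (-8, 14).
v_2 = A·v_1 = (12, -10).
v_3 = A·v_2 = (4, -18).

v_3 = (4, -18)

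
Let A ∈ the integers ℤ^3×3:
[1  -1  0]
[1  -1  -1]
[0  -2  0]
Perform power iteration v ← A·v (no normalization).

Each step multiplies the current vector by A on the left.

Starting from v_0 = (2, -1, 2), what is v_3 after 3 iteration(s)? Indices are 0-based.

v_3 = (2, 4, 0)

v_0 = (2, -1, 2).
v_1 = A·v_0 = (3, 1, 2).
v_2 = A·v_1 = (2, 0, -2).
v_3 = A·v_2 = (2, 4, 0).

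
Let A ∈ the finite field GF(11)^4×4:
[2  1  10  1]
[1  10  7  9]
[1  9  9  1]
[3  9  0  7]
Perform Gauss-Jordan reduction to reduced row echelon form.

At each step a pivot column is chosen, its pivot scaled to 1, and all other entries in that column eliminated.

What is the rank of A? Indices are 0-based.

rank = 4

step 1: normalize row 0 (÷2) = (1, 6, 5, 6)
  row 1: subtract 1×row0 = (0, 4, 2, 3)
  row 2: subtract 1×row0 = (0, 3, 4, 6)
  row 3: subtract 3×row0 = (0, 2, 7, 0)
step 2: normalize row 1 (÷4) = (0, 1, 6, 9)
  row 0: subtract 6×row1 = (1, 0, 2, 7)
  row 2: subtract 3×row1 = (0, 0, 8, 1)
  row 3: subtract 2×row1 = (0, 0, 6, 4)
step 3: normalize row 2 (÷8) = (0, 0, 1, 7)
  row 0: subtract 2×row2 = (1, 0, 0, 4)
  row 1: subtract 6×row2 = (0, 1, 0, 0)
  row 3: subtract 6×row2 = (0, 0, 0, 6)
step 4: normalize row 3 (÷6) = (0, 0, 0, 1)
  row 0: subtract 4×row3 = (1, 0, 0, 0)
  row 2: subtract 7×row3 = (0, 0, 1, 0)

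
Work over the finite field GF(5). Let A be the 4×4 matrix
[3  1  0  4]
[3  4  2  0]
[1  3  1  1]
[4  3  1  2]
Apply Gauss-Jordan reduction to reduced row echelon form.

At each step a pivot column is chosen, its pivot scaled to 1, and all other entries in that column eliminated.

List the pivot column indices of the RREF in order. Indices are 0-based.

pivot columns: 0, 1, 2, 3

pivot(0,0)=3: scale R0 → (1, 2, 0, 3)
  clear (1,0): R1 −= (3)R0 → (0, 3, 2, 1)
  clear (2,0): R2 −= (1)R0 → (0, 1, 1, 3)
  clear (3,0): R3 −= (4)R0 → (0, 0, 1, 0)
pivot(1,1)=3: scale R1 → (0, 1, 4, 2)
  clear (0,1): R0 −= (2)R1 → (1, 0, 2, 4)
  clear (2,1): R2 −= (1)R1 → (0, 0, 2, 1)
pivot(2,2)=2: scale R2 → (0, 0, 1, 3)
  clear (0,2): R0 −= (2)R2 → (1, 0, 0, 3)
  clear (1,2): R1 −= (4)R2 → (0, 1, 0, 0)
  clear (3,2): R3 −= (1)R2 → (0, 0, 0, 2)
pivot(3,3)=2: scale R3 → (0, 0, 0, 1)
  clear (0,3): R0 −= (3)R3 → (1, 0, 0, 0)
  clear (2,3): R2 −= (3)R3 → (0, 0, 1, 0)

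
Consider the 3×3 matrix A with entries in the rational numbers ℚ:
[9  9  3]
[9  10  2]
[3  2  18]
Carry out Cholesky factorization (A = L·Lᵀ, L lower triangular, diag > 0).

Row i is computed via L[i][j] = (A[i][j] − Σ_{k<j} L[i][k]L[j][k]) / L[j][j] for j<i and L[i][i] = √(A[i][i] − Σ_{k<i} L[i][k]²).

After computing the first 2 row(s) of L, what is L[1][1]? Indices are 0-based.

L[1][1] = 1

Step 1: L[0][0] = √(9) = 3.
  L[1][0] = (9) / L[0][0] = 3.
Step 2: L[1][1] = √(1) = 1.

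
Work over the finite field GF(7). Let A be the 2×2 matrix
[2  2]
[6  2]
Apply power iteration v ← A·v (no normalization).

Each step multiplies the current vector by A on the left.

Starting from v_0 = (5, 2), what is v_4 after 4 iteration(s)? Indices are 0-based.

v_0 = (5, 2).
v_1 = A·v_0 = (0, 6).
v_2 = A·v_1 = (5, 5).
v_3 = A·v_2 = (6, 5).
v_4 = A·v_3 = (1, 4).

v_4 = (1, 4)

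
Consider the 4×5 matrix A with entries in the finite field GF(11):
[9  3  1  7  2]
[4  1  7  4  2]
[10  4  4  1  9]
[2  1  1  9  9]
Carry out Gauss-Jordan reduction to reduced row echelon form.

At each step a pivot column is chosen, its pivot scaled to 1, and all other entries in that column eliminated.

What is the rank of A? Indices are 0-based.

rank = 4

pivot(0,0)=9: scale R0 → (1, 4, 5, 2, 10)
  clear (1,0): R1 −= (4)R0 → (0, 7, 9, 7, 6)
  clear (2,0): R2 −= (10)R0 → (0, 8, 9, 3, 8)
  clear (3,0): R3 −= (2)R0 → (0, 4, 2, 5, 0)
pivot(1,1)=7: scale R1 → (0, 1, 6, 1, 4)
  clear (0,1): R0 −= (4)R1 → (1, 0, 3, 9, 5)
  clear (2,1): R2 −= (8)R1 → (0, 0, 5, 6, 9)
  clear (3,1): R3 −= (4)R1 → (0, 0, 0, 1, 6)
pivot(2,2)=5: scale R2 → (0, 0, 1, 10, 4)
  clear (0,2): R0 −= (3)R2 → (1, 0, 0, 1, 4)
  clear (1,2): R1 −= (6)R2 → (0, 1, 0, 7, 2)
pivot(3,3)=1: scale R3 → (0, 0, 0, 1, 6)
  clear (0,3): R0 −= (1)R3 → (1, 0, 0, 0, 9)
  clear (1,3): R1 −= (7)R3 → (0, 1, 0, 0, 4)
  clear (2,3): R2 −= (10)R3 → (0, 0, 1, 0, 10)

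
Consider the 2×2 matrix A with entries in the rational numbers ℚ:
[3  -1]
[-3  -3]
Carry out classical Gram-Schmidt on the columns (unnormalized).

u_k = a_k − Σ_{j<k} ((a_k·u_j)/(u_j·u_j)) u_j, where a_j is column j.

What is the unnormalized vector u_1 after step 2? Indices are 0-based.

Step 1: u_0 = a_0 = (3, -3).
Step 2: u_1 = a_1 − (1/3)·u_0 = (-2, -2).

u_1 = (-2, -2)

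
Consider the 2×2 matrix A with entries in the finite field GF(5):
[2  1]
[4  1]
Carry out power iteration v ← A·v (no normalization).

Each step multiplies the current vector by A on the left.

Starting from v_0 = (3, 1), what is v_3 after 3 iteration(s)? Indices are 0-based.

v_3 = (0, 4)

v_0 = (3, 1).
v_1 = A·v_0 = (2, 3).
v_2 = A·v_1 = (2, 1).
v_3 = A·v_2 = (0, 4).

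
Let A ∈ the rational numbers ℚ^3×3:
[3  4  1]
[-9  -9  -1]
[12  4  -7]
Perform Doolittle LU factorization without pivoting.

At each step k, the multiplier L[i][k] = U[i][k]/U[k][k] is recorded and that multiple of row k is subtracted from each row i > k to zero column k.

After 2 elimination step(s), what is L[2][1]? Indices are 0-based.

L[2][1] = -4

k=0: U[0][0]=3
  eliminate (1,0): mult=-3, new row 1: (0, 3, 2); set L[1][0]=-3
  eliminate (2,0): mult=4, new row 2: (0, -12, -11); set L[2][0]=4
k=1: U[1][1]=3
  eliminate (2,1): mult=-4, new row 2: (0, 0, -3); set L[2][1]=-4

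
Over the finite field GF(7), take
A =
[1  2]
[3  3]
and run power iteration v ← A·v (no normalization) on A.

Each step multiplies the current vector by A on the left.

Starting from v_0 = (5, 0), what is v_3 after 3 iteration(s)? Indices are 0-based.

v_3 = (1, 5)

v_0 = (5, 0).
v_1 = A·v_0 = (5, 1).
v_2 = A·v_1 = (0, 4).
v_3 = A·v_2 = (1, 5).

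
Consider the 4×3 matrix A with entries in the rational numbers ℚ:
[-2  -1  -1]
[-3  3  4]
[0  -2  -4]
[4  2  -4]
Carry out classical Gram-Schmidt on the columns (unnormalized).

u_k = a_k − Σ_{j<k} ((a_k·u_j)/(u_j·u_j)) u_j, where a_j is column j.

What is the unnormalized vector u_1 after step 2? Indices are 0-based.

u_1 = (-27/29, 90/29, -2, 54/29)

Step 1: u_0 = a_0 = (-2, -3, 0, 4).
Step 2: u_1 = a_1 − (1/29)·u_0 = (-27/29, 90/29, -2, 54/29).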